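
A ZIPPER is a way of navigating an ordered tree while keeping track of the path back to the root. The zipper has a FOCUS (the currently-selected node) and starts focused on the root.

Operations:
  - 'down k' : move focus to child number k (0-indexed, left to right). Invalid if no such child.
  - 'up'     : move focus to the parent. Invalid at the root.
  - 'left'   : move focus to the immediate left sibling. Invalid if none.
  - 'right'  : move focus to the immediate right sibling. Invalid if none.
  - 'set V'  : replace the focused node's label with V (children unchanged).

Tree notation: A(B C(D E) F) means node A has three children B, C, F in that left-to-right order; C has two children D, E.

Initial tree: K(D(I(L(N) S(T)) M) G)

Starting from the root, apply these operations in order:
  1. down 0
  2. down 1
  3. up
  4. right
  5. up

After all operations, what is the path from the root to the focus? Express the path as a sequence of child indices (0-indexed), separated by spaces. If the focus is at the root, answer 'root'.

Answer: root

Derivation:
Step 1 (down 0): focus=D path=0 depth=1 children=['I', 'M'] left=[] right=['G'] parent=K
Step 2 (down 1): focus=M path=0/1 depth=2 children=[] left=['I'] right=[] parent=D
Step 3 (up): focus=D path=0 depth=1 children=['I', 'M'] left=[] right=['G'] parent=K
Step 4 (right): focus=G path=1 depth=1 children=[] left=['D'] right=[] parent=K
Step 5 (up): focus=K path=root depth=0 children=['D', 'G'] (at root)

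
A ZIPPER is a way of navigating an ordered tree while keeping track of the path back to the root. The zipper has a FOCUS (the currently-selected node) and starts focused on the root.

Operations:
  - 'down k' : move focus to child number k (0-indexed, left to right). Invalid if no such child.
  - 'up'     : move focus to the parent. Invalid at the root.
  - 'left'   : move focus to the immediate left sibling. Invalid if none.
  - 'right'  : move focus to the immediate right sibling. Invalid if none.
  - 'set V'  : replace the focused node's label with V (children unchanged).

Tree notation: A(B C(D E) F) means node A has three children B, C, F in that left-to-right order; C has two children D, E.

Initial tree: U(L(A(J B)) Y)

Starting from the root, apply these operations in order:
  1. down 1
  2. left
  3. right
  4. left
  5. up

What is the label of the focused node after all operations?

Answer: U

Derivation:
Step 1 (down 1): focus=Y path=1 depth=1 children=[] left=['L'] right=[] parent=U
Step 2 (left): focus=L path=0 depth=1 children=['A'] left=[] right=['Y'] parent=U
Step 3 (right): focus=Y path=1 depth=1 children=[] left=['L'] right=[] parent=U
Step 4 (left): focus=L path=0 depth=1 children=['A'] left=[] right=['Y'] parent=U
Step 5 (up): focus=U path=root depth=0 children=['L', 'Y'] (at root)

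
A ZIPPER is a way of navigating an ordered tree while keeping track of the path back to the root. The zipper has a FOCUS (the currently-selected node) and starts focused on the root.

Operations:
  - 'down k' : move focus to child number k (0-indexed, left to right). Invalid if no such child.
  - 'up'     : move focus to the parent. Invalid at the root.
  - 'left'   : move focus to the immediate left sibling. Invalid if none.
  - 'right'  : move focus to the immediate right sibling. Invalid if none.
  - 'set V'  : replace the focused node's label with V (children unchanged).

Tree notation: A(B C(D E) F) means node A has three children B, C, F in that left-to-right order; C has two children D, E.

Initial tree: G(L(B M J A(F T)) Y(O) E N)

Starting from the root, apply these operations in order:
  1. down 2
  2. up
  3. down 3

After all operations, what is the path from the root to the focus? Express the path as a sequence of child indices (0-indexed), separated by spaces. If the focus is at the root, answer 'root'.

Answer: 3

Derivation:
Step 1 (down 2): focus=E path=2 depth=1 children=[] left=['L', 'Y'] right=['N'] parent=G
Step 2 (up): focus=G path=root depth=0 children=['L', 'Y', 'E', 'N'] (at root)
Step 3 (down 3): focus=N path=3 depth=1 children=[] left=['L', 'Y', 'E'] right=[] parent=G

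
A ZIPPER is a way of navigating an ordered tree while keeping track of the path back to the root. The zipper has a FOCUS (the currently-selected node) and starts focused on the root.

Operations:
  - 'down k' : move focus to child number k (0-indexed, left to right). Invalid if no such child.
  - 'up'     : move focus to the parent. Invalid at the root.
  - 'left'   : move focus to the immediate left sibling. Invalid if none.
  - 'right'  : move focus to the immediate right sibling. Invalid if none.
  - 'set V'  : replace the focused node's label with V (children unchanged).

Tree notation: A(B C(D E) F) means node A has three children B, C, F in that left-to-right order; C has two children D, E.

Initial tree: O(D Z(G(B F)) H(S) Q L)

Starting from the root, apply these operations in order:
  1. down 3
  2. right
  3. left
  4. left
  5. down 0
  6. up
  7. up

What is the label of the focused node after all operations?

Step 1 (down 3): focus=Q path=3 depth=1 children=[] left=['D', 'Z', 'H'] right=['L'] parent=O
Step 2 (right): focus=L path=4 depth=1 children=[] left=['D', 'Z', 'H', 'Q'] right=[] parent=O
Step 3 (left): focus=Q path=3 depth=1 children=[] left=['D', 'Z', 'H'] right=['L'] parent=O
Step 4 (left): focus=H path=2 depth=1 children=['S'] left=['D', 'Z'] right=['Q', 'L'] parent=O
Step 5 (down 0): focus=S path=2/0 depth=2 children=[] left=[] right=[] parent=H
Step 6 (up): focus=H path=2 depth=1 children=['S'] left=['D', 'Z'] right=['Q', 'L'] parent=O
Step 7 (up): focus=O path=root depth=0 children=['D', 'Z', 'H', 'Q', 'L'] (at root)

Answer: O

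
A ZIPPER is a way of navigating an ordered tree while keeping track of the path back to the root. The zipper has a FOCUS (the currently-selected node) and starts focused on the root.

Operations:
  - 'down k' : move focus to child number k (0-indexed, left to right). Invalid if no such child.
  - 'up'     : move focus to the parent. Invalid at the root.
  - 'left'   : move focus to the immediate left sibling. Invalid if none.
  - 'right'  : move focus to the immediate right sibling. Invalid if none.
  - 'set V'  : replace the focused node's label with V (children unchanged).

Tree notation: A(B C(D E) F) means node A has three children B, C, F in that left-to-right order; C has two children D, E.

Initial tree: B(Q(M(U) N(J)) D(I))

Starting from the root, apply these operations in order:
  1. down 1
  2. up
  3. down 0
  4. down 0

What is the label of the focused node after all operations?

Answer: M

Derivation:
Step 1 (down 1): focus=D path=1 depth=1 children=['I'] left=['Q'] right=[] parent=B
Step 2 (up): focus=B path=root depth=0 children=['Q', 'D'] (at root)
Step 3 (down 0): focus=Q path=0 depth=1 children=['M', 'N'] left=[] right=['D'] parent=B
Step 4 (down 0): focus=M path=0/0 depth=2 children=['U'] left=[] right=['N'] parent=Q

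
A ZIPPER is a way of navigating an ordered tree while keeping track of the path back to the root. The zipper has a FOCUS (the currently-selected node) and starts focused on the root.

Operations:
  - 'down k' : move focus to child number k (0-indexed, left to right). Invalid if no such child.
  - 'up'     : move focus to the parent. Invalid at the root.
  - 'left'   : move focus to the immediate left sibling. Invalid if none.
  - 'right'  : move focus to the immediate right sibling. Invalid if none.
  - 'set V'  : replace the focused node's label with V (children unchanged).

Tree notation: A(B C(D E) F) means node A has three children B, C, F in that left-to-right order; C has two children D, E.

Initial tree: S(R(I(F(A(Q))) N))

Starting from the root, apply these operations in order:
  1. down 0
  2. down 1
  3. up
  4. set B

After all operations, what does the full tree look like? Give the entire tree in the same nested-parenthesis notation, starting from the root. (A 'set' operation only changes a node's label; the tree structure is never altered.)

Answer: S(B(I(F(A(Q))) N))

Derivation:
Step 1 (down 0): focus=R path=0 depth=1 children=['I', 'N'] left=[] right=[] parent=S
Step 2 (down 1): focus=N path=0/1 depth=2 children=[] left=['I'] right=[] parent=R
Step 3 (up): focus=R path=0 depth=1 children=['I', 'N'] left=[] right=[] parent=S
Step 4 (set B): focus=B path=0 depth=1 children=['I', 'N'] left=[] right=[] parent=S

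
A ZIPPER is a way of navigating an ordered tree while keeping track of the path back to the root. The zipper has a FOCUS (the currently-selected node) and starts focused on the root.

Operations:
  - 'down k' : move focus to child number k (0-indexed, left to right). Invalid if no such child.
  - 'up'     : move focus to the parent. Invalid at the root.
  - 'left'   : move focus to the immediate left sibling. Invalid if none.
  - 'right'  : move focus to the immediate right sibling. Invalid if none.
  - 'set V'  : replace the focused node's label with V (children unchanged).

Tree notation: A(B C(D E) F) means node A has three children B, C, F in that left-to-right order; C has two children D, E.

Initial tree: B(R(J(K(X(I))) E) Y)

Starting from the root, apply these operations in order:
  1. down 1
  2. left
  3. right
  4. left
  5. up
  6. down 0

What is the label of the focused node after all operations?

Step 1 (down 1): focus=Y path=1 depth=1 children=[] left=['R'] right=[] parent=B
Step 2 (left): focus=R path=0 depth=1 children=['J', 'E'] left=[] right=['Y'] parent=B
Step 3 (right): focus=Y path=1 depth=1 children=[] left=['R'] right=[] parent=B
Step 4 (left): focus=R path=0 depth=1 children=['J', 'E'] left=[] right=['Y'] parent=B
Step 5 (up): focus=B path=root depth=0 children=['R', 'Y'] (at root)
Step 6 (down 0): focus=R path=0 depth=1 children=['J', 'E'] left=[] right=['Y'] parent=B

Answer: R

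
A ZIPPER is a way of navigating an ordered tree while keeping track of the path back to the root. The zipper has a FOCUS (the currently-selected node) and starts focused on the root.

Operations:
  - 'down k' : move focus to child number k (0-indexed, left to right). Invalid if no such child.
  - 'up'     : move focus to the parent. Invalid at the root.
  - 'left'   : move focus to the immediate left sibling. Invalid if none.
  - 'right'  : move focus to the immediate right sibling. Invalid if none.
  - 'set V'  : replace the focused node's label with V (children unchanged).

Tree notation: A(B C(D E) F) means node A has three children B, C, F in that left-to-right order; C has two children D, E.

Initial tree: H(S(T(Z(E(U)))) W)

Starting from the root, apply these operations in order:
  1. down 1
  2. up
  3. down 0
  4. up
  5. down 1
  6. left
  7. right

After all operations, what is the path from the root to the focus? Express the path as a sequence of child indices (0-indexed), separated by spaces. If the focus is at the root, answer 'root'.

Step 1 (down 1): focus=W path=1 depth=1 children=[] left=['S'] right=[] parent=H
Step 2 (up): focus=H path=root depth=0 children=['S', 'W'] (at root)
Step 3 (down 0): focus=S path=0 depth=1 children=['T'] left=[] right=['W'] parent=H
Step 4 (up): focus=H path=root depth=0 children=['S', 'W'] (at root)
Step 5 (down 1): focus=W path=1 depth=1 children=[] left=['S'] right=[] parent=H
Step 6 (left): focus=S path=0 depth=1 children=['T'] left=[] right=['W'] parent=H
Step 7 (right): focus=W path=1 depth=1 children=[] left=['S'] right=[] parent=H

Answer: 1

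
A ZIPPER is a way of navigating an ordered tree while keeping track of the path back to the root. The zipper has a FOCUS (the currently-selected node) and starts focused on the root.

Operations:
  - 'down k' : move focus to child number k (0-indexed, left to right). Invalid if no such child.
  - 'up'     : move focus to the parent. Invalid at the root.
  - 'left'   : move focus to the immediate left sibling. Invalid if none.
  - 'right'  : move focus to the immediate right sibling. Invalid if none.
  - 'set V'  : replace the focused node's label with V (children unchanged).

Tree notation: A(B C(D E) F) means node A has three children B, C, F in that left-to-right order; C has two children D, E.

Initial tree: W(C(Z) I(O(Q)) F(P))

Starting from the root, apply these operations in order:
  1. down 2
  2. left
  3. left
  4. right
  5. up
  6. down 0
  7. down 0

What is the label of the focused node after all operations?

Step 1 (down 2): focus=F path=2 depth=1 children=['P'] left=['C', 'I'] right=[] parent=W
Step 2 (left): focus=I path=1 depth=1 children=['O'] left=['C'] right=['F'] parent=W
Step 3 (left): focus=C path=0 depth=1 children=['Z'] left=[] right=['I', 'F'] parent=W
Step 4 (right): focus=I path=1 depth=1 children=['O'] left=['C'] right=['F'] parent=W
Step 5 (up): focus=W path=root depth=0 children=['C', 'I', 'F'] (at root)
Step 6 (down 0): focus=C path=0 depth=1 children=['Z'] left=[] right=['I', 'F'] parent=W
Step 7 (down 0): focus=Z path=0/0 depth=2 children=[] left=[] right=[] parent=C

Answer: Z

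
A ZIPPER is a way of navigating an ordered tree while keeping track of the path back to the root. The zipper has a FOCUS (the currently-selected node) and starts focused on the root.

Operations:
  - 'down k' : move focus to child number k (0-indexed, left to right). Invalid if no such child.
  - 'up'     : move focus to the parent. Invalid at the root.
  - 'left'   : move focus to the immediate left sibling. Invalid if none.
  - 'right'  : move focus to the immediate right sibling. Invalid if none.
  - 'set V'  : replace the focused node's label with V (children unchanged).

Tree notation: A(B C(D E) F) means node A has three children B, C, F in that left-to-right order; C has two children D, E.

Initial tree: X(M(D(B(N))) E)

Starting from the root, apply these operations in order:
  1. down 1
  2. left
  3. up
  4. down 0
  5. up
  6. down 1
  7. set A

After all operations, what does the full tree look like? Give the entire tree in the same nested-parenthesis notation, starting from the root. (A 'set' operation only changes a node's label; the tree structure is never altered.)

Answer: X(M(D(B(N))) A)

Derivation:
Step 1 (down 1): focus=E path=1 depth=1 children=[] left=['M'] right=[] parent=X
Step 2 (left): focus=M path=0 depth=1 children=['D'] left=[] right=['E'] parent=X
Step 3 (up): focus=X path=root depth=0 children=['M', 'E'] (at root)
Step 4 (down 0): focus=M path=0 depth=1 children=['D'] left=[] right=['E'] parent=X
Step 5 (up): focus=X path=root depth=0 children=['M', 'E'] (at root)
Step 6 (down 1): focus=E path=1 depth=1 children=[] left=['M'] right=[] parent=X
Step 7 (set A): focus=A path=1 depth=1 children=[] left=['M'] right=[] parent=X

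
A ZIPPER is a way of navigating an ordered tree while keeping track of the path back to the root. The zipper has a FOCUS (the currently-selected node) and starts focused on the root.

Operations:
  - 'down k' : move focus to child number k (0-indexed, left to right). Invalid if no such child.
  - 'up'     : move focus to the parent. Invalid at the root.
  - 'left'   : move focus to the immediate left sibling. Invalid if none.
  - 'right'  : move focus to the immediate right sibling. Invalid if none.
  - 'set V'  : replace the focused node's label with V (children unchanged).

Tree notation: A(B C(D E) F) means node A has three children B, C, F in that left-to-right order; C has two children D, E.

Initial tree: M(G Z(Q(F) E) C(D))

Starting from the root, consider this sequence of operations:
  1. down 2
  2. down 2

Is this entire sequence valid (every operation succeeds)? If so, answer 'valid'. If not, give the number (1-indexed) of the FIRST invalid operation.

Answer: 2

Derivation:
Step 1 (down 2): focus=C path=2 depth=1 children=['D'] left=['G', 'Z'] right=[] parent=M
Step 2 (down 2): INVALID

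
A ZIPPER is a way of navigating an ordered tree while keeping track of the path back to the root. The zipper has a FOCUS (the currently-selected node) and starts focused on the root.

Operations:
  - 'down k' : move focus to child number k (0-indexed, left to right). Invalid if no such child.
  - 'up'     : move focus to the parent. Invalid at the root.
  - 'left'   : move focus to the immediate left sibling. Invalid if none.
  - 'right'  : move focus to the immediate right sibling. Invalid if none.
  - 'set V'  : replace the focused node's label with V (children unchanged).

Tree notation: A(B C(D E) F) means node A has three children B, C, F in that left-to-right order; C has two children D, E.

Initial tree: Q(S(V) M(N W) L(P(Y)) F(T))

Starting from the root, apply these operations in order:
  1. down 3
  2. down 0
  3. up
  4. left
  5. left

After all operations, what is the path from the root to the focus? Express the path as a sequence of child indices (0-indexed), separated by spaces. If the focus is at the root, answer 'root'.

Step 1 (down 3): focus=F path=3 depth=1 children=['T'] left=['S', 'M', 'L'] right=[] parent=Q
Step 2 (down 0): focus=T path=3/0 depth=2 children=[] left=[] right=[] parent=F
Step 3 (up): focus=F path=3 depth=1 children=['T'] left=['S', 'M', 'L'] right=[] parent=Q
Step 4 (left): focus=L path=2 depth=1 children=['P'] left=['S', 'M'] right=['F'] parent=Q
Step 5 (left): focus=M path=1 depth=1 children=['N', 'W'] left=['S'] right=['L', 'F'] parent=Q

Answer: 1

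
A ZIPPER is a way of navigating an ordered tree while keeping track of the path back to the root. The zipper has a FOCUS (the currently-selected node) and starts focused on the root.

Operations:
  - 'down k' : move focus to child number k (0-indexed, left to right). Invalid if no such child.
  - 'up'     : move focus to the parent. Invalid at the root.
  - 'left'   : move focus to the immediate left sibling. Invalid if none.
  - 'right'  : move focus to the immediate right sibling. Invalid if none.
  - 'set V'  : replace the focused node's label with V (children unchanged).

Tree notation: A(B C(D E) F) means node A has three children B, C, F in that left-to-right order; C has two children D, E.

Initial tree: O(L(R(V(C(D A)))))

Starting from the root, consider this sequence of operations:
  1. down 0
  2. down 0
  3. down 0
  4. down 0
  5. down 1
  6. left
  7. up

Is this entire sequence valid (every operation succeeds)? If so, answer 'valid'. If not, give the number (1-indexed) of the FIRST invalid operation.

Answer: valid

Derivation:
Step 1 (down 0): focus=L path=0 depth=1 children=['R'] left=[] right=[] parent=O
Step 2 (down 0): focus=R path=0/0 depth=2 children=['V'] left=[] right=[] parent=L
Step 3 (down 0): focus=V path=0/0/0 depth=3 children=['C'] left=[] right=[] parent=R
Step 4 (down 0): focus=C path=0/0/0/0 depth=4 children=['D', 'A'] left=[] right=[] parent=V
Step 5 (down 1): focus=A path=0/0/0/0/1 depth=5 children=[] left=['D'] right=[] parent=C
Step 6 (left): focus=D path=0/0/0/0/0 depth=5 children=[] left=[] right=['A'] parent=C
Step 7 (up): focus=C path=0/0/0/0 depth=4 children=['D', 'A'] left=[] right=[] parent=V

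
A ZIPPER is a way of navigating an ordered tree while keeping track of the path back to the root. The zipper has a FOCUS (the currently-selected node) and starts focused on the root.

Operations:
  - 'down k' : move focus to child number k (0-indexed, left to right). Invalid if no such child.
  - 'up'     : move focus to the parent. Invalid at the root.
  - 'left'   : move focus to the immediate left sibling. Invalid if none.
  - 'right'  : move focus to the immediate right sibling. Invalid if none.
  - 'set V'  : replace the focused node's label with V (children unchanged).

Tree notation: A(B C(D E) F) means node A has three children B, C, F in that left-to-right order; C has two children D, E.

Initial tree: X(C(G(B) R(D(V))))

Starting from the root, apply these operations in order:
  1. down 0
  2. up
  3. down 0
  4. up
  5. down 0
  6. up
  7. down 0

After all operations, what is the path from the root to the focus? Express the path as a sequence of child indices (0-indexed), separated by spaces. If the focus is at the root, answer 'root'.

Step 1 (down 0): focus=C path=0 depth=1 children=['G', 'R'] left=[] right=[] parent=X
Step 2 (up): focus=X path=root depth=0 children=['C'] (at root)
Step 3 (down 0): focus=C path=0 depth=1 children=['G', 'R'] left=[] right=[] parent=X
Step 4 (up): focus=X path=root depth=0 children=['C'] (at root)
Step 5 (down 0): focus=C path=0 depth=1 children=['G', 'R'] left=[] right=[] parent=X
Step 6 (up): focus=X path=root depth=0 children=['C'] (at root)
Step 7 (down 0): focus=C path=0 depth=1 children=['G', 'R'] left=[] right=[] parent=X

Answer: 0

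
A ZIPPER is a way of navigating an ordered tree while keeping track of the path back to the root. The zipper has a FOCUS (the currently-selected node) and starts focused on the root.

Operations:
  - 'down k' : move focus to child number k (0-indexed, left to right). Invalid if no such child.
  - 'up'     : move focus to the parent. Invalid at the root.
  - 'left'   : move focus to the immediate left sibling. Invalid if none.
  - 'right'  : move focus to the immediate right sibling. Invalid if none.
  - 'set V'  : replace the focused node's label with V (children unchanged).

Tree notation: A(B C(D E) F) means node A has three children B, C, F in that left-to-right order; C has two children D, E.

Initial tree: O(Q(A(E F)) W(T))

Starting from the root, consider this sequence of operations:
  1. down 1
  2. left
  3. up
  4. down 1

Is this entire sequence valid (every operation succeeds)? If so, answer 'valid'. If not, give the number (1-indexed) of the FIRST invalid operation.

Step 1 (down 1): focus=W path=1 depth=1 children=['T'] left=['Q'] right=[] parent=O
Step 2 (left): focus=Q path=0 depth=1 children=['A'] left=[] right=['W'] parent=O
Step 3 (up): focus=O path=root depth=0 children=['Q', 'W'] (at root)
Step 4 (down 1): focus=W path=1 depth=1 children=['T'] left=['Q'] right=[] parent=O

Answer: valid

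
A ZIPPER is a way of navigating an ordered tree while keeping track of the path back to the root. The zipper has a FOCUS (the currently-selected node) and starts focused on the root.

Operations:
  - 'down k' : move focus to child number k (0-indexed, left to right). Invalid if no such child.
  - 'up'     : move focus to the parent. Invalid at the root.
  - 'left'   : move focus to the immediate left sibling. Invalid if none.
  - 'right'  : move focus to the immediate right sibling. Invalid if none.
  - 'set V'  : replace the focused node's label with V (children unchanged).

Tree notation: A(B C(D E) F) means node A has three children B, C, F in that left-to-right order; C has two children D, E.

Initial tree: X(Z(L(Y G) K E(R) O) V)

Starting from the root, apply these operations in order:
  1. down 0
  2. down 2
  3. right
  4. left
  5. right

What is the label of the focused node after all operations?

Step 1 (down 0): focus=Z path=0 depth=1 children=['L', 'K', 'E', 'O'] left=[] right=['V'] parent=X
Step 2 (down 2): focus=E path=0/2 depth=2 children=['R'] left=['L', 'K'] right=['O'] parent=Z
Step 3 (right): focus=O path=0/3 depth=2 children=[] left=['L', 'K', 'E'] right=[] parent=Z
Step 4 (left): focus=E path=0/2 depth=2 children=['R'] left=['L', 'K'] right=['O'] parent=Z
Step 5 (right): focus=O path=0/3 depth=2 children=[] left=['L', 'K', 'E'] right=[] parent=Z

Answer: O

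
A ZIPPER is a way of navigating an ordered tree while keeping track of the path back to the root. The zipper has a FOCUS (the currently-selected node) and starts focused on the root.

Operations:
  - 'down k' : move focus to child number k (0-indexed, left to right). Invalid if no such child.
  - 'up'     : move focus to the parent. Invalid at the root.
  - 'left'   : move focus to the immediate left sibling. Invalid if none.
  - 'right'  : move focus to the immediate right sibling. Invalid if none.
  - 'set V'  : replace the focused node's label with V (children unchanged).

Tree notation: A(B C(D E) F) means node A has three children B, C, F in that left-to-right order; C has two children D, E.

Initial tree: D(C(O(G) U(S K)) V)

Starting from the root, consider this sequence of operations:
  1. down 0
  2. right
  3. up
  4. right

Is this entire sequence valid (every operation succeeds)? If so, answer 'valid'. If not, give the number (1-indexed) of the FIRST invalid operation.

Answer: 4

Derivation:
Step 1 (down 0): focus=C path=0 depth=1 children=['O', 'U'] left=[] right=['V'] parent=D
Step 2 (right): focus=V path=1 depth=1 children=[] left=['C'] right=[] parent=D
Step 3 (up): focus=D path=root depth=0 children=['C', 'V'] (at root)
Step 4 (right): INVALID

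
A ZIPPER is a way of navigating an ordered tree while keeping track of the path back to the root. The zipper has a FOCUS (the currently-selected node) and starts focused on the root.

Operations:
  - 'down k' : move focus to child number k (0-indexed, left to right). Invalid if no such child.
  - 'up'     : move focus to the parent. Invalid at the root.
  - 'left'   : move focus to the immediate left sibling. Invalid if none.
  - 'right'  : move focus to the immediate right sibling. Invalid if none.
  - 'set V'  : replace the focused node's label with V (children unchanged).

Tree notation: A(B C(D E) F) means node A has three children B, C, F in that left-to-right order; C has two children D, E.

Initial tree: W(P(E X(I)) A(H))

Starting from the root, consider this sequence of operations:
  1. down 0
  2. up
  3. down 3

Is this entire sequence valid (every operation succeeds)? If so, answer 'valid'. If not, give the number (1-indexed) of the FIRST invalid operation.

Answer: 3

Derivation:
Step 1 (down 0): focus=P path=0 depth=1 children=['E', 'X'] left=[] right=['A'] parent=W
Step 2 (up): focus=W path=root depth=0 children=['P', 'A'] (at root)
Step 3 (down 3): INVALID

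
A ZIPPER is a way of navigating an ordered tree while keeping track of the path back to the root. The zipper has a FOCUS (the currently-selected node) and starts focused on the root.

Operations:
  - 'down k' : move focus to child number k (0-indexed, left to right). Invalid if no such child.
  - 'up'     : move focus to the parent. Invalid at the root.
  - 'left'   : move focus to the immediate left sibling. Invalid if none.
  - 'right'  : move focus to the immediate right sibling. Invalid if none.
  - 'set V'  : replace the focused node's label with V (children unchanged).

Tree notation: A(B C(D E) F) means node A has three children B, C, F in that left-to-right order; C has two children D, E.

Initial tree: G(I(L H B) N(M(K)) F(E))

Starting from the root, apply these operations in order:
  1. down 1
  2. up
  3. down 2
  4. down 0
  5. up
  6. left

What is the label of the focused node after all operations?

Answer: N

Derivation:
Step 1 (down 1): focus=N path=1 depth=1 children=['M'] left=['I'] right=['F'] parent=G
Step 2 (up): focus=G path=root depth=0 children=['I', 'N', 'F'] (at root)
Step 3 (down 2): focus=F path=2 depth=1 children=['E'] left=['I', 'N'] right=[] parent=G
Step 4 (down 0): focus=E path=2/0 depth=2 children=[] left=[] right=[] parent=F
Step 5 (up): focus=F path=2 depth=1 children=['E'] left=['I', 'N'] right=[] parent=G
Step 6 (left): focus=N path=1 depth=1 children=['M'] left=['I'] right=['F'] parent=G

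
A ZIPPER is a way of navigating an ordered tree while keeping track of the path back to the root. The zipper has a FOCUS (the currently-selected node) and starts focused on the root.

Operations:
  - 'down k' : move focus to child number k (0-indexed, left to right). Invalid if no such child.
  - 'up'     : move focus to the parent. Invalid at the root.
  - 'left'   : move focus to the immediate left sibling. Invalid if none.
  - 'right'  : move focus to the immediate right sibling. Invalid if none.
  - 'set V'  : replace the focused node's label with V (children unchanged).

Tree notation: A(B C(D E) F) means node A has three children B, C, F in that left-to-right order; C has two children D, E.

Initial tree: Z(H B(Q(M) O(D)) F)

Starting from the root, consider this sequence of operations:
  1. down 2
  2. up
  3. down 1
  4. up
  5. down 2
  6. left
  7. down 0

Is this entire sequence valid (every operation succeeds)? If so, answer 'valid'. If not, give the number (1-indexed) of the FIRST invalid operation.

Answer: valid

Derivation:
Step 1 (down 2): focus=F path=2 depth=1 children=[] left=['H', 'B'] right=[] parent=Z
Step 2 (up): focus=Z path=root depth=0 children=['H', 'B', 'F'] (at root)
Step 3 (down 1): focus=B path=1 depth=1 children=['Q', 'O'] left=['H'] right=['F'] parent=Z
Step 4 (up): focus=Z path=root depth=0 children=['H', 'B', 'F'] (at root)
Step 5 (down 2): focus=F path=2 depth=1 children=[] left=['H', 'B'] right=[] parent=Z
Step 6 (left): focus=B path=1 depth=1 children=['Q', 'O'] left=['H'] right=['F'] parent=Z
Step 7 (down 0): focus=Q path=1/0 depth=2 children=['M'] left=[] right=['O'] parent=B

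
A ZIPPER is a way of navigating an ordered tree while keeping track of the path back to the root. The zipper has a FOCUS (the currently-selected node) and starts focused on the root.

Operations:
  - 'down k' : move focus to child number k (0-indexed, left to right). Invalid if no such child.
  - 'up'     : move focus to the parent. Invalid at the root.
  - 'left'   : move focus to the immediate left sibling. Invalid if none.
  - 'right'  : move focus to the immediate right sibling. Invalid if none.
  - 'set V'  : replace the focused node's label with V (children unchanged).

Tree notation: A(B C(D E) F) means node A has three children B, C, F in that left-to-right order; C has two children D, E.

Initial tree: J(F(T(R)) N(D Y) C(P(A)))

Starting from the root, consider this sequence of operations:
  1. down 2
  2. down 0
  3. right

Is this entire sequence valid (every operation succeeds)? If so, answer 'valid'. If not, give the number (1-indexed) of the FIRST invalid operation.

Step 1 (down 2): focus=C path=2 depth=1 children=['P'] left=['F', 'N'] right=[] parent=J
Step 2 (down 0): focus=P path=2/0 depth=2 children=['A'] left=[] right=[] parent=C
Step 3 (right): INVALID

Answer: 3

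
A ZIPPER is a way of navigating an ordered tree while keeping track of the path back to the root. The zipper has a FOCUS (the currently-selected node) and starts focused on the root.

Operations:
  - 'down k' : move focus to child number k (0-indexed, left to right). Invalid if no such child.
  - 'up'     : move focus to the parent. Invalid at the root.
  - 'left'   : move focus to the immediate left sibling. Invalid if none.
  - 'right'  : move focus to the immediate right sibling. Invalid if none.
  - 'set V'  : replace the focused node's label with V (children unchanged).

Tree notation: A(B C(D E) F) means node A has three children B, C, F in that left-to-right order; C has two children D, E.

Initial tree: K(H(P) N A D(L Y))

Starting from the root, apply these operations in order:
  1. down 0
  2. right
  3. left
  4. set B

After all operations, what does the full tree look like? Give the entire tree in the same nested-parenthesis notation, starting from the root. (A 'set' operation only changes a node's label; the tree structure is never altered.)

Step 1 (down 0): focus=H path=0 depth=1 children=['P'] left=[] right=['N', 'A', 'D'] parent=K
Step 2 (right): focus=N path=1 depth=1 children=[] left=['H'] right=['A', 'D'] parent=K
Step 3 (left): focus=H path=0 depth=1 children=['P'] left=[] right=['N', 'A', 'D'] parent=K
Step 4 (set B): focus=B path=0 depth=1 children=['P'] left=[] right=['N', 'A', 'D'] parent=K

Answer: K(B(P) N A D(L Y))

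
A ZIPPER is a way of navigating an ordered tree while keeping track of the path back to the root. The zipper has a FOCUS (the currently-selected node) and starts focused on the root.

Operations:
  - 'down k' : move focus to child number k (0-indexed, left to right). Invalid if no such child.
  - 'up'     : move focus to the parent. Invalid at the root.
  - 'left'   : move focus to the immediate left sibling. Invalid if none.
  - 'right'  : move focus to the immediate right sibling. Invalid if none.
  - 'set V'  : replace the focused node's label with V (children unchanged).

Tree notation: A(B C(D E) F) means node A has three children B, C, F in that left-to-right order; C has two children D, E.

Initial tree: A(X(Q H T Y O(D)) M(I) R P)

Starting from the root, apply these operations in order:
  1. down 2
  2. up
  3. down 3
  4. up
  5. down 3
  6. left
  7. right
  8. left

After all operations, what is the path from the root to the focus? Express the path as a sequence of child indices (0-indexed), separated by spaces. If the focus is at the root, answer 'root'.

Answer: 2

Derivation:
Step 1 (down 2): focus=R path=2 depth=1 children=[] left=['X', 'M'] right=['P'] parent=A
Step 2 (up): focus=A path=root depth=0 children=['X', 'M', 'R', 'P'] (at root)
Step 3 (down 3): focus=P path=3 depth=1 children=[] left=['X', 'M', 'R'] right=[] parent=A
Step 4 (up): focus=A path=root depth=0 children=['X', 'M', 'R', 'P'] (at root)
Step 5 (down 3): focus=P path=3 depth=1 children=[] left=['X', 'M', 'R'] right=[] parent=A
Step 6 (left): focus=R path=2 depth=1 children=[] left=['X', 'M'] right=['P'] parent=A
Step 7 (right): focus=P path=3 depth=1 children=[] left=['X', 'M', 'R'] right=[] parent=A
Step 8 (left): focus=R path=2 depth=1 children=[] left=['X', 'M'] right=['P'] parent=A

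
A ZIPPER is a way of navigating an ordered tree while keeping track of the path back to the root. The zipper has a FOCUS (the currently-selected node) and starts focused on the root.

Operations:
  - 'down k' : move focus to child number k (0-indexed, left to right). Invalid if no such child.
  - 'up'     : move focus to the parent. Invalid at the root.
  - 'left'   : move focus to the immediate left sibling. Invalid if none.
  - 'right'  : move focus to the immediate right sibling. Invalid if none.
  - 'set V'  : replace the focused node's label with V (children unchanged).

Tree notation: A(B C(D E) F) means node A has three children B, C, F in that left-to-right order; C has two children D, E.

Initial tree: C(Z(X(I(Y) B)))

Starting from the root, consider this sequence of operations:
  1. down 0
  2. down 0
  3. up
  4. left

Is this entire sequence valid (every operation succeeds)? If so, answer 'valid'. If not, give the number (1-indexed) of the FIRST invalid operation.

Answer: 4

Derivation:
Step 1 (down 0): focus=Z path=0 depth=1 children=['X'] left=[] right=[] parent=C
Step 2 (down 0): focus=X path=0/0 depth=2 children=['I', 'B'] left=[] right=[] parent=Z
Step 3 (up): focus=Z path=0 depth=1 children=['X'] left=[] right=[] parent=C
Step 4 (left): INVALID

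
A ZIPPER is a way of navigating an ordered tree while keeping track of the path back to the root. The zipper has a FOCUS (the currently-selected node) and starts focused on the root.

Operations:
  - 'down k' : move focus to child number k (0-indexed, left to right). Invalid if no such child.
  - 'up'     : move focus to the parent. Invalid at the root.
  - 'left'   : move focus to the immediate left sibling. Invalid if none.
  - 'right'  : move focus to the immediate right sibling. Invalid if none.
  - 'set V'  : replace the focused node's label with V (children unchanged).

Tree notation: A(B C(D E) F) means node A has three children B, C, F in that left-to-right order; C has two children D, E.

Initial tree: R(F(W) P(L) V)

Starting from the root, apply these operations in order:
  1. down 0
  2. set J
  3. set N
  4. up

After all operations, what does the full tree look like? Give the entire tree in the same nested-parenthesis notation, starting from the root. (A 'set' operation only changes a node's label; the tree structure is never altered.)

Step 1 (down 0): focus=F path=0 depth=1 children=['W'] left=[] right=['P', 'V'] parent=R
Step 2 (set J): focus=J path=0 depth=1 children=['W'] left=[] right=['P', 'V'] parent=R
Step 3 (set N): focus=N path=0 depth=1 children=['W'] left=[] right=['P', 'V'] parent=R
Step 4 (up): focus=R path=root depth=0 children=['N', 'P', 'V'] (at root)

Answer: R(N(W) P(L) V)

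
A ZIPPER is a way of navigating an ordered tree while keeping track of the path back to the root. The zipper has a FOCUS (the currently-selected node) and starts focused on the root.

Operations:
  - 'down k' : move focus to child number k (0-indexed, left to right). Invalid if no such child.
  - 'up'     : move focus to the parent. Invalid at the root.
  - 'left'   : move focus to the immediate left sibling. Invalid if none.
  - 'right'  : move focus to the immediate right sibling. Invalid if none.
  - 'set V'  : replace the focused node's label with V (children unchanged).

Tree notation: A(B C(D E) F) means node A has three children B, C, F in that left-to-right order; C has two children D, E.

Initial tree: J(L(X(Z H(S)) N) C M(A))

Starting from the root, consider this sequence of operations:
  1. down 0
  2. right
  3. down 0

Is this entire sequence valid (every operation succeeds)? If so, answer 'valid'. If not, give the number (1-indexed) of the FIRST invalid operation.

Answer: 3

Derivation:
Step 1 (down 0): focus=L path=0 depth=1 children=['X', 'N'] left=[] right=['C', 'M'] parent=J
Step 2 (right): focus=C path=1 depth=1 children=[] left=['L'] right=['M'] parent=J
Step 3 (down 0): INVALID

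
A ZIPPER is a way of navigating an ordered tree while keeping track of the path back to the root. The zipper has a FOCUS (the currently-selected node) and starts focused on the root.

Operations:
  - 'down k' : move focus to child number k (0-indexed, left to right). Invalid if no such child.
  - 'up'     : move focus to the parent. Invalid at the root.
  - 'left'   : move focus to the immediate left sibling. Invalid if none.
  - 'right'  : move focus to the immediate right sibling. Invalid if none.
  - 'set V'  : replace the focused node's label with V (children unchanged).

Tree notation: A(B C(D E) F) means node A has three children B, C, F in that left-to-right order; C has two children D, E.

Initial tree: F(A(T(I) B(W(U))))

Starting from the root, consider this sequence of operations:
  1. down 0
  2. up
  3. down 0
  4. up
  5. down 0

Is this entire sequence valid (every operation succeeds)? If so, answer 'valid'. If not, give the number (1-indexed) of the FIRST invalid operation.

Step 1 (down 0): focus=A path=0 depth=1 children=['T', 'B'] left=[] right=[] parent=F
Step 2 (up): focus=F path=root depth=0 children=['A'] (at root)
Step 3 (down 0): focus=A path=0 depth=1 children=['T', 'B'] left=[] right=[] parent=F
Step 4 (up): focus=F path=root depth=0 children=['A'] (at root)
Step 5 (down 0): focus=A path=0 depth=1 children=['T', 'B'] left=[] right=[] parent=F

Answer: valid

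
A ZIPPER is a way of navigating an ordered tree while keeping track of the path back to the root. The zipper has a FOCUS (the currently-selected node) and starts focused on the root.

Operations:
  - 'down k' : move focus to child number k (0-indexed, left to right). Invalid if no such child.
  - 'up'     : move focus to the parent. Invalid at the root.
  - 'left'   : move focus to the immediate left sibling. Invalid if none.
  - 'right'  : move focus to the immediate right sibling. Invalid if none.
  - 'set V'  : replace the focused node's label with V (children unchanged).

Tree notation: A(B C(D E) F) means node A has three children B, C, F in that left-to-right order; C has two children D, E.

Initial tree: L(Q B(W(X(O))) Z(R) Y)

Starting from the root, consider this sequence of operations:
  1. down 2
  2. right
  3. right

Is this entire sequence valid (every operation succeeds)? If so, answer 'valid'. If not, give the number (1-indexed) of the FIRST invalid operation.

Answer: 3

Derivation:
Step 1 (down 2): focus=Z path=2 depth=1 children=['R'] left=['Q', 'B'] right=['Y'] parent=L
Step 2 (right): focus=Y path=3 depth=1 children=[] left=['Q', 'B', 'Z'] right=[] parent=L
Step 3 (right): INVALID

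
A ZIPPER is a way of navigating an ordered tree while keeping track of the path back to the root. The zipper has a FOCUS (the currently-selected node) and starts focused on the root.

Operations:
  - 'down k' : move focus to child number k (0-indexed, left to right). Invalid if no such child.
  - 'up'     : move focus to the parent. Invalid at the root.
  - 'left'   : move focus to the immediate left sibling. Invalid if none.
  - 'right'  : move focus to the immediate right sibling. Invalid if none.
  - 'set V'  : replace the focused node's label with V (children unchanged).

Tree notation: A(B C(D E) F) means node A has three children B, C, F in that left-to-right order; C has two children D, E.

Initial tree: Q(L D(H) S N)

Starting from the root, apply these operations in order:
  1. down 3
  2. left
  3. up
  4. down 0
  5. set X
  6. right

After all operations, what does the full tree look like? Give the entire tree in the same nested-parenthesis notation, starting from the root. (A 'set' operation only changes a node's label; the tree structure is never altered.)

Answer: Q(X D(H) S N)

Derivation:
Step 1 (down 3): focus=N path=3 depth=1 children=[] left=['L', 'D', 'S'] right=[] parent=Q
Step 2 (left): focus=S path=2 depth=1 children=[] left=['L', 'D'] right=['N'] parent=Q
Step 3 (up): focus=Q path=root depth=0 children=['L', 'D', 'S', 'N'] (at root)
Step 4 (down 0): focus=L path=0 depth=1 children=[] left=[] right=['D', 'S', 'N'] parent=Q
Step 5 (set X): focus=X path=0 depth=1 children=[] left=[] right=['D', 'S', 'N'] parent=Q
Step 6 (right): focus=D path=1 depth=1 children=['H'] left=['X'] right=['S', 'N'] parent=Q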